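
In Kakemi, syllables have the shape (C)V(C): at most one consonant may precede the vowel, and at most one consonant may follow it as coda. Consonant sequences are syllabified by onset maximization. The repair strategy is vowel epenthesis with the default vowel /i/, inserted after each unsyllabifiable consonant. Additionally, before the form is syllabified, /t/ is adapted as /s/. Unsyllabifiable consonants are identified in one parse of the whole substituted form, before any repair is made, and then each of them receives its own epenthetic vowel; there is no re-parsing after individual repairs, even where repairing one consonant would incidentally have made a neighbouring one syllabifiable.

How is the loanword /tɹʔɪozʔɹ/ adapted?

Substitution: /t/ → /s/, giving /sɹʔɪozʔɹ/.
Under (C)V(C), the unsyllabifiable consonants are /s/, /ɹ/, /ʔ/, /ɹ/ (at most one coda consonant is licensed; onsets are limited to one consonant).
Epenthesis after each stranded consonant: /s/ → /si/, /ɹ/ → /ɹi/, /ʔ/ → /ʔi/, /ɹ/ → /ɹi/.

siɹiʔɪozʔiɹi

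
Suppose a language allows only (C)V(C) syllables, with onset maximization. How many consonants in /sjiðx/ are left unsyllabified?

The consonants /s/, /x/ cannot be parsed into a legal (C)V(C) syllable (at most one coda consonant is licensed; onsets are limited to one consonant).

2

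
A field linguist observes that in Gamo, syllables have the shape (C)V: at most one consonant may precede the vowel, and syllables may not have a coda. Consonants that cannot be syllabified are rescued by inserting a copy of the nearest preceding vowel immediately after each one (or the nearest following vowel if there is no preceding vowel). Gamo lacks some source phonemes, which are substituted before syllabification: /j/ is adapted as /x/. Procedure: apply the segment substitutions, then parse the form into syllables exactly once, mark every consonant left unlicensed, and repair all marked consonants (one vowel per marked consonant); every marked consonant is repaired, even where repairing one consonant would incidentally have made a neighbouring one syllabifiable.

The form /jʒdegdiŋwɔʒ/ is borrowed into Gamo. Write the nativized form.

Substitution: /j/ → /x/, giving /xʒdegdiŋwɔʒ/.
Syllabifying with onset maximization leaves /x/, /ʒ/, /g/, /ŋ/, /ʒ/ stranded (no codas are permitted; onsets are limited to one consonant).
Epenthesis after each stranded consonant: /x/ → /xe/, /ʒ/ → /ʒe/, /g/ → /ge/, /ŋ/ → /ŋi/, /ʒ/ → /ʒɔ/.

xeʒedegediŋiwɔʒɔ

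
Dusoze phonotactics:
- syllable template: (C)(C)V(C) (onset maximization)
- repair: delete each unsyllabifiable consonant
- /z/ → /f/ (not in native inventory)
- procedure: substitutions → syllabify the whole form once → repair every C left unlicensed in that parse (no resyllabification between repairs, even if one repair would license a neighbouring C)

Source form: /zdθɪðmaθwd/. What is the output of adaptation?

Substitution: /z/ → /f/, giving /fdθɪðmaθwd/.
The consonants /f/, /w/, /d/ cannot be parsed into a legal (C)(C)V(C) syllable (at most one coda consonant is licensed; onsets may contain at most 2 consonants).
Each unlicensed consonant is deleted: /f/, /w/, /d/.

dθɪðmaθ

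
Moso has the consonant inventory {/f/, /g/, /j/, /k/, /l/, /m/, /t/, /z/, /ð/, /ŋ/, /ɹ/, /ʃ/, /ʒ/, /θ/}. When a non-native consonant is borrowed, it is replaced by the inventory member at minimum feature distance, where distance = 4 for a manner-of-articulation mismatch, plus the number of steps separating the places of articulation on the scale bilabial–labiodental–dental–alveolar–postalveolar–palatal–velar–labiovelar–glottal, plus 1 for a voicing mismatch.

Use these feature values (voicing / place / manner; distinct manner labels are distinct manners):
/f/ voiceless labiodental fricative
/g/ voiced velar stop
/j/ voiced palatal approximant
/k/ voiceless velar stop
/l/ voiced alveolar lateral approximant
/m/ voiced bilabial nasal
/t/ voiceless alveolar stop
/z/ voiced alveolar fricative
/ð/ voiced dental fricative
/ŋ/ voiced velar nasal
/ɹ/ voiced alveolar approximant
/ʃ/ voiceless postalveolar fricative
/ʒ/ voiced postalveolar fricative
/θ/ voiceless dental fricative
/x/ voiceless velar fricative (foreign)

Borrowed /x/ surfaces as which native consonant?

ʃ

/ʃ/ is closest: same manner (fricative), place distance 2 (velar→postalveolar), same voicing; total 2. Next closest is /ʒ/ at distance 3.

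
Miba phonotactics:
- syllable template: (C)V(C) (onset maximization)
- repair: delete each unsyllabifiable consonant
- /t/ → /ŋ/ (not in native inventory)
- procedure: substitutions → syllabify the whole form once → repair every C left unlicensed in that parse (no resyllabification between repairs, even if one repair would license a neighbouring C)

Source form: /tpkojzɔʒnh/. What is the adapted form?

kojzɔʒ

Substitution: /t/ → /ŋ/, giving /ŋpkojzɔʒnh/.
Syllabifying with onset maximization leaves /ŋ/, /p/, /n/, /h/ stranded (at most one coda consonant is licensed; onsets are limited to one consonant).
Deleting the stranded consonants removes /ŋ/, /p/, /n/, /h/.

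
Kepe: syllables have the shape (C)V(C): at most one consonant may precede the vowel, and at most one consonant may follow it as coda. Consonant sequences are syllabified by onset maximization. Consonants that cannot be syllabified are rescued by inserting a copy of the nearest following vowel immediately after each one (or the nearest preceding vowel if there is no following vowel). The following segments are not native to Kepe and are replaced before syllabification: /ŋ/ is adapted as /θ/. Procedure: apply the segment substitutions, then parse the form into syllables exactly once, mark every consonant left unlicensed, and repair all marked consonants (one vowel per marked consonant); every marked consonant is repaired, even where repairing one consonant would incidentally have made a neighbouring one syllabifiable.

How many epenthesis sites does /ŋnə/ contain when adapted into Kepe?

1

After substitution the input is /θnə/.
The unsyllabifiable consonants are /θ/; each receives one epenthetic vowel.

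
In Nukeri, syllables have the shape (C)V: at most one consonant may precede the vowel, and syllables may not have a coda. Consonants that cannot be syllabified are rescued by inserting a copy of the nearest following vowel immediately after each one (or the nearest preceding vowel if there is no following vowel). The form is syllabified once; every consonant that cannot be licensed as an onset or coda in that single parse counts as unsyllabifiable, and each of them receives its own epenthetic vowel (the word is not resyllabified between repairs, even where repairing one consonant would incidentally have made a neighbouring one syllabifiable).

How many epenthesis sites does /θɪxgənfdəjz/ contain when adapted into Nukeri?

The unsyllabifiable consonants are /x/, /n/, /f/, /j/, /z/; each receives one epenthetic vowel.

5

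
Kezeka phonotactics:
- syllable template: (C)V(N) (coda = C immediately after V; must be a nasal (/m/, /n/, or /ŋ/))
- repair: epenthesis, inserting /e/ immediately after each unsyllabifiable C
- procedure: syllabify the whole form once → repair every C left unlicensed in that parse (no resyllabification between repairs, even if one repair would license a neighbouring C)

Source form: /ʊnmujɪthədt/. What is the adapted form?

ʊnmujɪtehədete

Under (C)V(N), the unsyllabifiable consonants are /t/, /d/, /t/ (only a nasal (/m/, /n/, or /ŋ/) is licensed in coda position; onsets are limited to one consonant).
Inserting the epenthetic vowel yields /t/ → /te/, /d/ → /de/, /t/ → /te/.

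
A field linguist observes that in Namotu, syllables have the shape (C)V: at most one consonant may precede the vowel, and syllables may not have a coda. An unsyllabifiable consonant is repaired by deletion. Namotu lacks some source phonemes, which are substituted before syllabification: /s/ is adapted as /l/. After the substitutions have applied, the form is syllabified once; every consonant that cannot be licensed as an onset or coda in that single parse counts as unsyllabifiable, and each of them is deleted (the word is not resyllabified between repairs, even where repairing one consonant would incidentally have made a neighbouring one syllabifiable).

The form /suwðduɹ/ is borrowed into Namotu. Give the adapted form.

ludu

Substitution: /s/ → /l/, giving /luwðduɹ/.
Under (C)V, the unsyllabifiable consonants are /w/, /ð/, /ɹ/ (no codas are permitted; onsets are limited to one consonant).
Deleting the stranded consonants removes /w/, /ð/, /ɹ/.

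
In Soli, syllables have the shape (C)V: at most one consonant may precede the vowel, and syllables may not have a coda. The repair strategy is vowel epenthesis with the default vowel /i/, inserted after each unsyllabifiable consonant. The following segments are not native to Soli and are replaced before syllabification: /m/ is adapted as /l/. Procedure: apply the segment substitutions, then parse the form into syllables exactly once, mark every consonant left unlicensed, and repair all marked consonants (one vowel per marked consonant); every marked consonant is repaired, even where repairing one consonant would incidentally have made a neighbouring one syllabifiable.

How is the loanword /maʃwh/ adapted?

Substitution: /m/ → /l/, giving /laʃwh/.
Under (C)V, the unsyllabifiable consonants are /ʃ/, /w/, /h/ (no codas are permitted; onsets are limited to one consonant).
Epenthesis after each stranded consonant: /ʃ/ → /ʃi/, /w/ → /wi/, /h/ → /hi/.

laʃiwihi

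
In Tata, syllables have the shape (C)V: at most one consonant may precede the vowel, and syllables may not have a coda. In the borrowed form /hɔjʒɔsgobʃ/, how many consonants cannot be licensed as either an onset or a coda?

Under (C)V, the unsyllabifiable consonants are /j/, /s/, /b/, /ʃ/ (no codas are permitted; onsets are limited to one consonant).

4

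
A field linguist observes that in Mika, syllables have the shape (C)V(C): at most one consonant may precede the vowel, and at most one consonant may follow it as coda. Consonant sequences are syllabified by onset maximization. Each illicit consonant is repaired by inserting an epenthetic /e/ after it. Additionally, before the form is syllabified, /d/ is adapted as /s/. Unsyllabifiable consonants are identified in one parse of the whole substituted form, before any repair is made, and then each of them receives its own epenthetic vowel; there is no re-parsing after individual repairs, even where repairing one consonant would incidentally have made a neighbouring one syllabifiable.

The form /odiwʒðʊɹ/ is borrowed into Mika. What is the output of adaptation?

osiwʒeðʊɹ

Substitution: /d/ → /s/, giving /osiwʒðʊɹ/.
Syllabifying with onset maximization leaves /ʒ/ stranded (at most one coda consonant is licensed; onsets are limited to one consonant).
Each unlicensed consonant becomes the onset of a new syllable: /ʒ/ → /ʒe/.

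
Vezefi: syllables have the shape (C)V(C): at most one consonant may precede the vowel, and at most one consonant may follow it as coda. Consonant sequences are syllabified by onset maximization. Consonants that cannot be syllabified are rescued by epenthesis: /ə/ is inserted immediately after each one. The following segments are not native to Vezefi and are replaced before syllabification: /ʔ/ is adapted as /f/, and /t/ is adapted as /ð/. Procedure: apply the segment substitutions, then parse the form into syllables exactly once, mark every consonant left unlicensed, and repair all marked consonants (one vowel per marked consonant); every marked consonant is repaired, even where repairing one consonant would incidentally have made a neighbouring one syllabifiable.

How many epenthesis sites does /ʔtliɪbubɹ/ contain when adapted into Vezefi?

After substitution the input is /fðliɪbubɹ/.
The unsyllabifiable consonants are /f/, /ð/, /ɹ/; each receives one epenthetic vowel.

3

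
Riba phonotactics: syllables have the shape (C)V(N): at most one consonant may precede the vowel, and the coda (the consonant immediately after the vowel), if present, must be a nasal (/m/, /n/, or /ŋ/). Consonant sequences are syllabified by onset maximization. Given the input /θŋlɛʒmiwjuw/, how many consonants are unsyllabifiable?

Syllabifying with onset maximization leaves /θ/, /ŋ/, /ʒ/, /w/, /w/ stranded (only a nasal (/m/, /n/, or /ŋ/) is licensed in coda position; onsets are limited to one consonant).

5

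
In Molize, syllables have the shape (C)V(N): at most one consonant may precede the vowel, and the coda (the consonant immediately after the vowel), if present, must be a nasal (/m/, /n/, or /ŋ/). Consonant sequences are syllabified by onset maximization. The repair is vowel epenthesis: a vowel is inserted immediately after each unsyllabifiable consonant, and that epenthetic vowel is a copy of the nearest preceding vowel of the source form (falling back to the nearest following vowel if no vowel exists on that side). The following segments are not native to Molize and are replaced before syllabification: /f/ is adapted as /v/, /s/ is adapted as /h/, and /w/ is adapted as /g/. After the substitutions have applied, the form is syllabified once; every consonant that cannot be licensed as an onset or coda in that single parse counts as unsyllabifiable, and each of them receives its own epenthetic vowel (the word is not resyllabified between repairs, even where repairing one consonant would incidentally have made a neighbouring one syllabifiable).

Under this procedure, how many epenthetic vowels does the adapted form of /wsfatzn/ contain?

After substitution the input is /ghvatzn/.
The unsyllabifiable consonants are /g/, /h/, /t/, /z/, /n/; each receives one epenthetic vowel.

5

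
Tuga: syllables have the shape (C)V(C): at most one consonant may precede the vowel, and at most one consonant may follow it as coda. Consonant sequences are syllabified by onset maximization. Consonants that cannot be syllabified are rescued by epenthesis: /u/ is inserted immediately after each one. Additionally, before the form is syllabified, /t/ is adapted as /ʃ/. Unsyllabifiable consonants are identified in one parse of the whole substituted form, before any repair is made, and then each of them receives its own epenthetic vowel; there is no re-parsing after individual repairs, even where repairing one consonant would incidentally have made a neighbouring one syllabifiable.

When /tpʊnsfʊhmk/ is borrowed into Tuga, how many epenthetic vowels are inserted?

After substitution the input is /ʃpʊnsfʊhmk/.
The unsyllabifiable consonants are /ʃ/, /s/, /m/, /k/; each receives one epenthetic vowel.

4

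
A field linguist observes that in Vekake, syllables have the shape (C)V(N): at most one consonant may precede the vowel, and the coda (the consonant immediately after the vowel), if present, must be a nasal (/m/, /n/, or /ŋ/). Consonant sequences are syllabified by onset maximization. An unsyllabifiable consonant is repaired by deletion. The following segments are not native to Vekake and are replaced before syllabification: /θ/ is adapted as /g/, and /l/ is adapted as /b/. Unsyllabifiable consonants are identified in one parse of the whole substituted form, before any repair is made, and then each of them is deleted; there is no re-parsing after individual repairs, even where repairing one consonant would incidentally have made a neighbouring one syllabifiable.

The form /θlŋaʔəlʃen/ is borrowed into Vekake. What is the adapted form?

ŋaʔəʃen

Substitution: /θ/ → /g/, /l/ → /b/, giving /gbŋaʔəbʃen/.
The consonants /g/, /b/, /b/ cannot be parsed into a legal (C)V(N) syllable (only a nasal (/m/, /n/, or /ŋ/) is licensed in coda position; onsets are limited to one consonant).
Deletion applies to /g/, /b/, /b/.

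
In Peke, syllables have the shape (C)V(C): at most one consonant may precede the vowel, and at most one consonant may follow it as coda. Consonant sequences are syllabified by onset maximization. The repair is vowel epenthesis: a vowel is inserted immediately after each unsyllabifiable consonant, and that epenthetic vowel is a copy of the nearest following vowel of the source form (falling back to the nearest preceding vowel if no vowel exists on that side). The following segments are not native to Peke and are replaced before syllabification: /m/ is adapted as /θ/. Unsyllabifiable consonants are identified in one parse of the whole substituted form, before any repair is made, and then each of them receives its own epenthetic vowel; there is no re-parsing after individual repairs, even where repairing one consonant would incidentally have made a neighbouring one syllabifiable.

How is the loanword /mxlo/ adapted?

θoxolo

Substitution: /m/ → /θ/, giving /θxlo/.
Syllabifying with onset maximization leaves /θ/, /x/ stranded (at most one coda consonant is licensed; onsets are limited to one consonant).
Epenthesis after each stranded consonant: /θ/ → /θo/, /x/ → /xo/.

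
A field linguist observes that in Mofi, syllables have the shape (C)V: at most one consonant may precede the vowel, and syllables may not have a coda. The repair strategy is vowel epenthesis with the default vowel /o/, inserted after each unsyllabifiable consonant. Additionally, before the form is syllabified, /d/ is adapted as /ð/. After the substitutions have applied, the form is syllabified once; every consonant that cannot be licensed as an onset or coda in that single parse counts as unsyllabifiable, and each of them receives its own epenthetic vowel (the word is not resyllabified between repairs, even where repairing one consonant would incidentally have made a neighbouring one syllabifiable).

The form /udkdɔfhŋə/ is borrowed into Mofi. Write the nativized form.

Substitution: /d/ → /ð/, giving /uðkðɔfhŋə/.
The consonants /ð/, /k/, /f/, /h/ cannot be parsed into a legal (C)V syllable (no codas are permitted; onsets are limited to one consonant).
Epenthesis after each stranded consonant: /ð/ → /ðo/, /k/ → /ko/, /f/ → /fo/, /h/ → /ho/.

uðokoðɔfohoŋə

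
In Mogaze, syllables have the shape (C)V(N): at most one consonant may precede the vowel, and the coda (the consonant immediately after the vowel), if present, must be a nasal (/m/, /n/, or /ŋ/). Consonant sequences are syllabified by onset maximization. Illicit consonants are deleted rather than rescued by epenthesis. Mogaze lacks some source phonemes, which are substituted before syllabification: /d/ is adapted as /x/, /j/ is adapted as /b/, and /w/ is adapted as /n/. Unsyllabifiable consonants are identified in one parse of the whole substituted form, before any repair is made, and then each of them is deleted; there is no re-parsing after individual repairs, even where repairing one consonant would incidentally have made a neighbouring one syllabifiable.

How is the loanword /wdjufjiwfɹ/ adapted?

Substitution: /w/ → /n/, /d/ → /x/, /j/ → /b/, giving /nxbufbinfɹ/.
Under (C)V(N), the unsyllabifiable consonants are /n/, /x/, /f/, /f/, /ɹ/ (only a nasal (/m/, /n/, or /ŋ/) is licensed in coda position; onsets are limited to one consonant).
Each unlicensed consonant is deleted: /n/, /x/, /f/, /f/, /ɹ/.

bubin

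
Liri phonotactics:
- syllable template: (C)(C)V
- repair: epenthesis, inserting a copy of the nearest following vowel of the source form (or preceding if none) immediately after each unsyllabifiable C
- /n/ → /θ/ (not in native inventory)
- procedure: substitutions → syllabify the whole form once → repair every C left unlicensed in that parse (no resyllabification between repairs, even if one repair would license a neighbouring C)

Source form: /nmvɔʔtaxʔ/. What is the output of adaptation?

Substitution: /n/ → /θ/, giving /θmvɔʔtaxʔ/.
Syllabifying with onset maximization leaves /θ/, /x/, /ʔ/ stranded (no codas are permitted; onsets may contain at most 2 consonants).
Epenthesis after each stranded consonant: /θ/ → /θɔ/, /x/ → /xa/, /ʔ/ → /ʔa/.

θɔmvɔʔtaxaʔa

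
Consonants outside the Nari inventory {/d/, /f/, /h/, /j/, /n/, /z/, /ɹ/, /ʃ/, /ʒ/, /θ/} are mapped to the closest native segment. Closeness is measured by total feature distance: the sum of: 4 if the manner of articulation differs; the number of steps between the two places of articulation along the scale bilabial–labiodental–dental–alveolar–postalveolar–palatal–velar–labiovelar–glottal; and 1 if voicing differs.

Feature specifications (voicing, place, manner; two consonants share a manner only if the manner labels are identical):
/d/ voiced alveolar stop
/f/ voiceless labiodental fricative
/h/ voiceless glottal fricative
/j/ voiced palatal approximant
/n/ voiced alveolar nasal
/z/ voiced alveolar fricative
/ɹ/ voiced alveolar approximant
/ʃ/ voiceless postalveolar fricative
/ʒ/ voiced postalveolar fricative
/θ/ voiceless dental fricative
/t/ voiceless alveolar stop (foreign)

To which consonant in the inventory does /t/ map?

d

/d/ is closest: same manner (stop), place distance 0 (alveolar→alveolar), voicing differs (+1); total 1. Next closest is /n/ at distance 5.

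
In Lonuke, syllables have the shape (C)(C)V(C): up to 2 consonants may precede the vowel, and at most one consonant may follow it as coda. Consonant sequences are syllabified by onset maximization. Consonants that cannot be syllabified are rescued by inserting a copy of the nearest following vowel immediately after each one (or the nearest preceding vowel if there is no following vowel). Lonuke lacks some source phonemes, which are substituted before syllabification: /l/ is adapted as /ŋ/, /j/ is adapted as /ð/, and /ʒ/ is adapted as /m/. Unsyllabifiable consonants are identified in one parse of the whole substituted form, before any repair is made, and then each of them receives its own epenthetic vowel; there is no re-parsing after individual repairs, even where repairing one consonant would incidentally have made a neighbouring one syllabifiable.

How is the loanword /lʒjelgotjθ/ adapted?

Substitution: /l/ → /ŋ/, /ʒ/ → /m/, /j/ → /ð/, giving /ŋmðeŋgotðθ/.
The consonants /ŋ/, /ð/, /θ/ cannot be parsed into a legal (C)(C)V(C) syllable (at most one coda consonant is licensed; onsets may contain at most 2 consonants).
Inserting the epenthetic vowel yields /ŋ/ → /ŋe/, /ð/ → /ðo/, /θ/ → /θo/.

ŋemðeŋgotðoθo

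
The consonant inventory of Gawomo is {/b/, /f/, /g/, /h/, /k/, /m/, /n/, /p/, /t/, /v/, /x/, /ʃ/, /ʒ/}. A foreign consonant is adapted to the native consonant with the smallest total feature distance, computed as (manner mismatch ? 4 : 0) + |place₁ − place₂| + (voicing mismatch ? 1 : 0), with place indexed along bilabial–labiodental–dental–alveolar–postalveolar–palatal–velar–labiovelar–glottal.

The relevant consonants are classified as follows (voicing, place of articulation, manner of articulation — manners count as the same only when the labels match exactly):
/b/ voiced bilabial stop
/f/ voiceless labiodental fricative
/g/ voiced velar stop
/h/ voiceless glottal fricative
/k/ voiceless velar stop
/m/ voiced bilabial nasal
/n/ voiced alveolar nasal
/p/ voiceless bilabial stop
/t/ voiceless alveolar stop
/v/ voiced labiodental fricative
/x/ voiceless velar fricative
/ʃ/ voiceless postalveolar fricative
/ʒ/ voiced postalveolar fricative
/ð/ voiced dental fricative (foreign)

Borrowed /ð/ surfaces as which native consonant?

v

/v/ is closest: same manner (fricative), place distance 1 (dental→labiodental), same voicing; total 1. Next closest is /f/ at distance 2.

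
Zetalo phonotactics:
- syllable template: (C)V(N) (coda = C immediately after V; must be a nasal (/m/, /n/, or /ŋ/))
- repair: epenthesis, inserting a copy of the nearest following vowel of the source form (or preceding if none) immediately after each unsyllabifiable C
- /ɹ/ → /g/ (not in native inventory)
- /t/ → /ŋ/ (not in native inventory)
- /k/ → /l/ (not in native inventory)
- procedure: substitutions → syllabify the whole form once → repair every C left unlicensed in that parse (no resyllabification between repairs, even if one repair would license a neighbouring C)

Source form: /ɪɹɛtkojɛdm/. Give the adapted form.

Substitution: /ɹ/ → /g/, /t/ → /ŋ/, /k/ → /l/, giving /ɪgɛŋlojɛdm/.
Under (C)V(N), the unsyllabifiable consonants are /d/, /m/ (only a nasal (/m/, /n/, or /ŋ/) is licensed in coda position; onsets are limited to one consonant).
Each unlicensed consonant becomes the onset of a new syllable: /d/ → /dɛ/, /m/ → /mɛ/.

ɪgɛŋlojɛdɛmɛ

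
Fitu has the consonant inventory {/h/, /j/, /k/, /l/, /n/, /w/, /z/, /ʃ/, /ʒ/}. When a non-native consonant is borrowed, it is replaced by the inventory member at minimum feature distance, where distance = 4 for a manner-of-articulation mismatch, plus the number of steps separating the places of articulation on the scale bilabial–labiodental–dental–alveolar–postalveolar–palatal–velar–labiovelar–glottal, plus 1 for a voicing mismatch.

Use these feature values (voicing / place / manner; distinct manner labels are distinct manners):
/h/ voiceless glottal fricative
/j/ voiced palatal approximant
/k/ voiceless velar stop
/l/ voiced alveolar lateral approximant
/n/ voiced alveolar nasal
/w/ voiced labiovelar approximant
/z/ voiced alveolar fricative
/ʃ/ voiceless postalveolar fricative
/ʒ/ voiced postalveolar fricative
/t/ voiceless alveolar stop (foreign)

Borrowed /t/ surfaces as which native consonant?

/k/ is closest: same manner (stop), place distance 3 (alveolar→velar), same voicing; total 3. Next closest is /l/ at distance 5.

k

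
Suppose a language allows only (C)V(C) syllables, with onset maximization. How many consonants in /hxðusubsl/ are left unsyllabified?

Under (C)V(C), the unsyllabifiable consonants are /h/, /x/, /s/, /l/ (at most one coda consonant is licensed; onsets are limited to one consonant).

4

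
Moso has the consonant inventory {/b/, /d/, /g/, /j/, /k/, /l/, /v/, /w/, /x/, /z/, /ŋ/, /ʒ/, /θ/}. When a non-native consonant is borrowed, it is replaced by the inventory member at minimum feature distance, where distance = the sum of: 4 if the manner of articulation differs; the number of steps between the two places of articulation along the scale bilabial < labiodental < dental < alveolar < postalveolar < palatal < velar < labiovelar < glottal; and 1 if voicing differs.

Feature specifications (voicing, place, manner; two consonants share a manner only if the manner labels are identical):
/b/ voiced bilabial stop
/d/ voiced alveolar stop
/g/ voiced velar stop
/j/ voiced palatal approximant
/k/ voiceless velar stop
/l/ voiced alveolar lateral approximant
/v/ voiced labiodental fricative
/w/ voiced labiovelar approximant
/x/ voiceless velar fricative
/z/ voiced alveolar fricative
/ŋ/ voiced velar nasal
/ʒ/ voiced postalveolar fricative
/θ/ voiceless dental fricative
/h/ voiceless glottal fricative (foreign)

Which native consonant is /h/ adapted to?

/x/ is closest: same manner (fricative), place distance 2 (glottal→velar), same voicing; total 2. Next closest is /ʒ/ at distance 5.

x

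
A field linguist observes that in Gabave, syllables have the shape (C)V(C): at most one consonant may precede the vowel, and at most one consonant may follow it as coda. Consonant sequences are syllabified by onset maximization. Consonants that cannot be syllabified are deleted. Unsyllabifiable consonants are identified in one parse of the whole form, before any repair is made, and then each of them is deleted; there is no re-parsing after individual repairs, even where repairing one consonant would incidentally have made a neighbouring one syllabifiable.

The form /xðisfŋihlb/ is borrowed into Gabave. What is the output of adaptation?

Syllabifying with onset maximization leaves /x/, /f/, /l/, /b/ stranded (at most one coda consonant is licensed; onsets are limited to one consonant).
Deleting the stranded consonants removes /x/, /f/, /l/, /b/.

ðisŋih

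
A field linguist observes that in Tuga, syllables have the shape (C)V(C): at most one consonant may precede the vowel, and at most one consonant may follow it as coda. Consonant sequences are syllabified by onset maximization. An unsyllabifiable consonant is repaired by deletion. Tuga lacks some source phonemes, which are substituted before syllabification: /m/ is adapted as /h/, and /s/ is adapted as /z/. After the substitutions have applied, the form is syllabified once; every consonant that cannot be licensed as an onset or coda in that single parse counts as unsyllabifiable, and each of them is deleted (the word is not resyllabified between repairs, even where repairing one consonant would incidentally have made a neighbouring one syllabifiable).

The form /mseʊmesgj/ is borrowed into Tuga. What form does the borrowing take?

zeʊhez

Substitution: /m/ → /h/, /s/ → /z/, giving /hzeʊhezgj/.
The consonants /h/, /g/, /j/ cannot be parsed into a legal (C)V(C) syllable (at most one coda consonant is licensed; onsets are limited to one consonant).
Deletion applies to /h/, /g/, /j/.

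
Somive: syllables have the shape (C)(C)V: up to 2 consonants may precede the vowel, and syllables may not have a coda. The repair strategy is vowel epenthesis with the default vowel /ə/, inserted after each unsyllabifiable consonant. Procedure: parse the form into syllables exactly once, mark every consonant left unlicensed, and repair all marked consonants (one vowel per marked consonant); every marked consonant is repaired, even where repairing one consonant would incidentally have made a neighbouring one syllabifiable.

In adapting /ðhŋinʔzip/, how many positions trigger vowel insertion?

The unsyllabifiable consonants are /ð/, /n/, /p/; each receives one epenthetic vowel.

3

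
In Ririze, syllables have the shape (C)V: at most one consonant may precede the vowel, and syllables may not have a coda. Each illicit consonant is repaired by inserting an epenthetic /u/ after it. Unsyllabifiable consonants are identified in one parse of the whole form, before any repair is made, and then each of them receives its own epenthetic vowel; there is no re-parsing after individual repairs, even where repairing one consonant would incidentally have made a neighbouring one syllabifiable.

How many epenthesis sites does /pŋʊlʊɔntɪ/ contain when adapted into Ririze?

The unsyllabifiable consonants are /p/, /n/; each receives one epenthetic vowel.

2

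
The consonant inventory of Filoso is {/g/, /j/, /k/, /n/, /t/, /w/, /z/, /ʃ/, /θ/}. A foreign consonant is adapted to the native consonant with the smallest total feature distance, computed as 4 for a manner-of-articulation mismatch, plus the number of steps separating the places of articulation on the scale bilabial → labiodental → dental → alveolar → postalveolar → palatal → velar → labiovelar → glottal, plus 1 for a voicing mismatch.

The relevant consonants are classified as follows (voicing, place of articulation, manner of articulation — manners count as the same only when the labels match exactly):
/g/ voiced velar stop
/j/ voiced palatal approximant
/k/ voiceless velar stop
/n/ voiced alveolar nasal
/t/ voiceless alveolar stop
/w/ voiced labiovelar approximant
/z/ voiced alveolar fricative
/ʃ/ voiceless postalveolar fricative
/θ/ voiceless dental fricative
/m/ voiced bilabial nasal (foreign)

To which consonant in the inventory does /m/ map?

/n/ is closest: same manner (nasal), place distance 3 (bilabial→alveolar), same voicing; total 3. Next closest is /z/ at distance 7.

n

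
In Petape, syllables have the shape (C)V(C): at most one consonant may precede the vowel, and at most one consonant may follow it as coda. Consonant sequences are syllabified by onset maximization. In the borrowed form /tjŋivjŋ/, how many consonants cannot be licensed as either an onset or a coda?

4

The consonants /t/, /j/, /j/, /ŋ/ cannot be parsed into a legal (C)V(C) syllable (at most one coda consonant is licensed; onsets are limited to one consonant).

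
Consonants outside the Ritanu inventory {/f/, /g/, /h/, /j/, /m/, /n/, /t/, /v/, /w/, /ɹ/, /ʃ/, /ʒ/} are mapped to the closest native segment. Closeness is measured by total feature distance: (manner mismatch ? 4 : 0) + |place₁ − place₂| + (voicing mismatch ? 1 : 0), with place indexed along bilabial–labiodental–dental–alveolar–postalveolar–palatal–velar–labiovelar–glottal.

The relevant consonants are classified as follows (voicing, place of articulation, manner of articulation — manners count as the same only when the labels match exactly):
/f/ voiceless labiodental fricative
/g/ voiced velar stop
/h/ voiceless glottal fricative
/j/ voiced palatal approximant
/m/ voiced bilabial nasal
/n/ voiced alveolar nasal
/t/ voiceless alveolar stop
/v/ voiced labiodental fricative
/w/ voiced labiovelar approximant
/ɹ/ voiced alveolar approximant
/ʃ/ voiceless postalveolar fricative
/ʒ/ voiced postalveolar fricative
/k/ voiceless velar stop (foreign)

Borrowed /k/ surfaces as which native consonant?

g

/g/ is closest: same manner (stop), place distance 0 (velar→velar), voicing differs (+1); total 1. Next closest is /t/ at distance 3.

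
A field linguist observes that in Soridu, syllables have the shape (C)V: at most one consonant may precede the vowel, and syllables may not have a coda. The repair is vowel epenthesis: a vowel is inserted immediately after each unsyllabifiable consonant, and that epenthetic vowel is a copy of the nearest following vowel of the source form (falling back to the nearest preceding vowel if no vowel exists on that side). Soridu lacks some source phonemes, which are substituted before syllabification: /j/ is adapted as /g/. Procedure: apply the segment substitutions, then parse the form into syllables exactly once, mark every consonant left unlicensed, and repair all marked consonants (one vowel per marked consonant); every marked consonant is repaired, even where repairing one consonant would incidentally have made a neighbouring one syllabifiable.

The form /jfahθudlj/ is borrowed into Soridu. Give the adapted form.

gafahuθudulugu

Substitution: /j/ → /g/, giving /gfahθudlg/.
Under (C)V, the unsyllabifiable consonants are /g/, /h/, /d/, /l/, /g/ (no codas are permitted; onsets are limited to one consonant).
Each unlicensed consonant becomes the onset of a new syllable: /g/ → /ga/, /h/ → /hu/, /d/ → /du/, /l/ → /lu/, /g/ → /gu/.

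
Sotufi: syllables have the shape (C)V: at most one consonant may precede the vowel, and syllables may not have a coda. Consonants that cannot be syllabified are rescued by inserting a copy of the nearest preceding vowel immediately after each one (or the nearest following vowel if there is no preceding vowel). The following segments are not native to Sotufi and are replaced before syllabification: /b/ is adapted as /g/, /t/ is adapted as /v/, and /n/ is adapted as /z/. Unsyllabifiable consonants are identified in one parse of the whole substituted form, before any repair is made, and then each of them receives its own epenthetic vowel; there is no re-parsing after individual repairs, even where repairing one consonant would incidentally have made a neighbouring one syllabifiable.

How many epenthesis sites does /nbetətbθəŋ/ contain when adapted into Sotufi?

4

After substitution the input is /zgevəvgθəŋ/.
The unsyllabifiable consonants are /z/, /v/, /g/, /ŋ/; each receives one epenthetic vowel.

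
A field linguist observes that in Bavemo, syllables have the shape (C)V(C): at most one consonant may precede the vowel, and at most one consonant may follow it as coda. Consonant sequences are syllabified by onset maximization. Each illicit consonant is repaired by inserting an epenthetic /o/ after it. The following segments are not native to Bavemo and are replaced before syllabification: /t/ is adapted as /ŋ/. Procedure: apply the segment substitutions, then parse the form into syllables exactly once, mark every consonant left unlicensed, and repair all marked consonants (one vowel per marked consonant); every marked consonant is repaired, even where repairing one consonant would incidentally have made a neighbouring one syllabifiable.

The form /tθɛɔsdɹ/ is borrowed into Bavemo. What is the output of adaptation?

ŋoθɛɔsdoɹo

Substitution: /t/ → /ŋ/, giving /ŋθɛɔsdɹ/.
The consonants /ŋ/, /d/, /ɹ/ cannot be parsed into a legal (C)V(C) syllable (at most one coda consonant is licensed; onsets are limited to one consonant).
Epenthesis after each stranded consonant: /ŋ/ → /ŋo/, /d/ → /do/, /ɹ/ → /ɹo/.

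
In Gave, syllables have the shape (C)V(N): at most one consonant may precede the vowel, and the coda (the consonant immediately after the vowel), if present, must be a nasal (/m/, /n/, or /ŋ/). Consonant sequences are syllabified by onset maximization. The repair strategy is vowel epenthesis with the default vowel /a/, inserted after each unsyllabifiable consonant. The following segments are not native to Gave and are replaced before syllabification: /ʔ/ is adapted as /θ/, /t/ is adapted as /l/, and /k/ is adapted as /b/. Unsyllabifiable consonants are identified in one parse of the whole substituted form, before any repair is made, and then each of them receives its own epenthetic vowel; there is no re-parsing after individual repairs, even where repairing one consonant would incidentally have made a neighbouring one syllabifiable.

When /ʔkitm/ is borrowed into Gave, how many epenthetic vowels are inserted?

After substitution the input is /θbilm/.
The unsyllabifiable consonants are /θ/, /l/, /m/; each receives one epenthetic vowel.

3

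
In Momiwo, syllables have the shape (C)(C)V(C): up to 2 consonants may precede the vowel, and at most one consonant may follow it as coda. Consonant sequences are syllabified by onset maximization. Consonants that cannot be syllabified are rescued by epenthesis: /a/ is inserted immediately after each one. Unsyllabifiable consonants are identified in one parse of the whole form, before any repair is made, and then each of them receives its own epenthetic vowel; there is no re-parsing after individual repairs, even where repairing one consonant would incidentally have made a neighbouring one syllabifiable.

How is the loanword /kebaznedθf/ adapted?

Under (C)(C)V(C), the unsyllabifiable consonants are /θ/, /f/ (at most one coda consonant is licensed; onsets may contain at most 2 consonants).
Inserting the epenthetic vowel yields /θ/ → /θa/, /f/ → /fa/.

kebaznedθafa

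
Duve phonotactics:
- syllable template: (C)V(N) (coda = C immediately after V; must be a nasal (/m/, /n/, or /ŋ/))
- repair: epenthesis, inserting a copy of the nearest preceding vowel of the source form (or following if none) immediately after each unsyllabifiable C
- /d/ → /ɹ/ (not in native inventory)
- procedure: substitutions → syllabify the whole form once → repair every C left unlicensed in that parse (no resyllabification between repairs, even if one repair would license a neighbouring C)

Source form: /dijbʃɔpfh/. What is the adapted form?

ɹijibiʃɔpɔfɔhɔ

Substitution: /d/ → /ɹ/, giving /ɹijbʃɔpfh/.
Under (C)V(N), the unsyllabifiable consonants are /j/, /b/, /p/, /f/, /h/ (only a nasal (/m/, /n/, or /ŋ/) is licensed in coda position; onsets are limited to one consonant).
Inserting the epenthetic vowel yields /j/ → /ji/, /b/ → /bi/, /p/ → /pɔ/, /f/ → /fɔ/, /h/ → /hɔ/.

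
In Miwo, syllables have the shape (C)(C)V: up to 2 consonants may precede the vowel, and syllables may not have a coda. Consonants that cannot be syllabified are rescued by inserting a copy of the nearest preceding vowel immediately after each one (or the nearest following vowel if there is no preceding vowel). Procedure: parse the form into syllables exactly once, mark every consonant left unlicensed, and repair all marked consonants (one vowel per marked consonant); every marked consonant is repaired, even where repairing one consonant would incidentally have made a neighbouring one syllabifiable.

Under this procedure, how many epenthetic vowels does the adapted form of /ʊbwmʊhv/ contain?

3

The unsyllabifiable consonants are /b/, /h/, /v/; each receives one epenthetic vowel.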